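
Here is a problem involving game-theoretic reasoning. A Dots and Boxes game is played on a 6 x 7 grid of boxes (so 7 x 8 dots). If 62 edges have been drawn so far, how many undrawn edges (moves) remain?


Grid: 6 x 7 boxes, i.e. 7 rows and 8 columns of dots.
Horizontal edges: (rows + 1) * cols = 7 * 7 = 49
Vertical edges: rows * (cols + 1) = 6 * 8 = 48
Total edges: 49 + 48 = 97
Edges drawn: 62
Remaining: 97 - 62 = 35

35


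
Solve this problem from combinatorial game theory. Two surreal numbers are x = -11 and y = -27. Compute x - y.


x = -11, y = -27
x - y = -11 - -27 = 16

16


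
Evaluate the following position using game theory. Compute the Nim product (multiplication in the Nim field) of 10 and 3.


Nim multiplication is bilinear over XOR: (u XOR v) * w = (u*w) XOR (v*w).
So we split each operand into its bit components and XOR the pairwise Nim products.
10 = 2 + 8 (as XOR of powers of 2).
3 = 1 + 2 (as XOR of powers of 2).
Using the standard Nim-product table on single bits:
  2*2 = 3,   2*4 = 8,   2*8 = 12,
  4*4 = 6,   4*8 = 11,  8*8 = 13,
and  1*x = x (identity), k*l = l*k (commutative).
Pairwise Nim products:
  2 * 1 = 2
  2 * 2 = 3
  8 * 1 = 8
  8 * 2 = 12
XOR them: 2 XOR 3 XOR 8 XOR 12 = 5.
Result: 10 * 3 = 5 (in Nim).

5


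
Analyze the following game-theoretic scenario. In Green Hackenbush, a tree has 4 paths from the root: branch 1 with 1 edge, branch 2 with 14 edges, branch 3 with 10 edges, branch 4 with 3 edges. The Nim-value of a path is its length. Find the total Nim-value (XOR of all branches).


The tree has 4 branches from the ground vertex.
In Green Hackenbush, the Nim-value of a simple path of length k is k.
Branch 1: length 1, Nim-value = 1
Branch 2: length 14, Nim-value = 14
Branch 3: length 10, Nim-value = 10
Branch 4: length 3, Nim-value = 3
Total Nim-value = XOR of all branch values:
0 XOR 1 = 1
1 XOR 14 = 15
15 XOR 10 = 5
5 XOR 3 = 6
Nim-value of the tree = 6

6


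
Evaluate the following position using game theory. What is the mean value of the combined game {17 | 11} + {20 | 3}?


G1 = {17 | 11}, G2 = {20 | 3}
Each is a switch {a | b} with numbers a > b; its mean value is (a + b)/2, and mean value is additive over game sums: m(G1 + G2) = m(G1) + m(G2).
Mean of G1 = (17 + (11))/2 = 28/2 = 14
Mean of G2 = (20 + (3))/2 = 23/2 = 23/2
Mean of G1 + G2 = 14 + 23/2 = 51/2

51/2


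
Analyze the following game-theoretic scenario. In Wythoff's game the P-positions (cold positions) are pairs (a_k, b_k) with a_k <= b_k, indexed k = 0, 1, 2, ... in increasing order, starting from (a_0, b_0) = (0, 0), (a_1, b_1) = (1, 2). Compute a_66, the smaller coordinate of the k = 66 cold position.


By Wythoff's theorem, a_k = floor(k * phi) and b_k = floor(k * phi^2) = a_k + k, where phi = (1 + sqrt(5))/2 is the golden ratio.
phi = (1 + sqrt(5))/2 = 1.618034
k = 66
k * phi = 66 * 1.618034 = 106.790243
a_66 = floor(k * phi) = 106

106


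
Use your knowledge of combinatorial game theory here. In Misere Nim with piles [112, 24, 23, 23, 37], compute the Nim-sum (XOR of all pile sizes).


We need the XOR (exclusive or) of all pile sizes.
After XOR-ing pile 1 (size 112): 0 XOR 112 = 112
After XOR-ing pile 2 (size 24): 112 XOR 24 = 104
After XOR-ing pile 3 (size 23): 104 XOR 23 = 127
After XOR-ing pile 4 (size 23): 127 XOR 23 = 104
After XOR-ing pile 5 (size 37): 104 XOR 37 = 77
The Nim-value of this position is 77.

77


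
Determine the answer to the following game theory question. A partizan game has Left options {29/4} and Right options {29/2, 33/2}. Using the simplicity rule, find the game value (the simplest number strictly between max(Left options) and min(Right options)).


Left options: {29/4}, max = 29/4
Right options: {29/2, 33/2}, min = 29/2
All options are numbers and max(Left) < min(Right), so by the simplicity theorem the value is the simplest (earliest-born) number strictly between 29/4 and 29/2.
Integers 8 through 14 all lie strictly between 29/4 and 29/2.
Among integers, the simplest (lowest birthday = smallest |n|; 0 is born on day 0, +-n on day n) is 8.
No non-integer in the interval can be simpler: if x is a non-integer in the interval, then floor(x) or ceil(x) also lies in the interval (the interval contains an integer), and both are proper prefixes of x's sign expansion, i.e. born earlier. So the game value is 8.
Game value = 8

8


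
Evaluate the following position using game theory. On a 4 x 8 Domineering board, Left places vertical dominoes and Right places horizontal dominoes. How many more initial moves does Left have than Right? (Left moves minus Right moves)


Board is 4 x 8 (rows x cols).
Left (vertical) placements: (rows-1) * cols = 3 * 8 = 24
Right (horizontal) placements: rows * (cols-1) = 4 * 7 = 28
Advantage = Left - Right = 24 - 28 = -4

-4


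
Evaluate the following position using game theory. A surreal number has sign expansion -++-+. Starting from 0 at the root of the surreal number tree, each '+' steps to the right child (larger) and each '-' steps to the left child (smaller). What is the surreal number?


Sign expansion: -++-+
Rule: track bounds (lo, hi), initially (-inf, +inf). On '+', the current value becomes lo and we move to the simplest number in (value, hi): value + 1 if hi = +inf, otherwise the midpoint (value + hi)/2. On '-', the current value becomes hi and we move to value - 1 if lo = -inf, otherwise the midpoint (lo + value)/2.
Start at 0.
Step 1: sign = -, move left. Bounds: (-inf, 0). Value = -1
Step 2: sign = +, move right. Bounds: (-1, 0). Value = -1/2
Step 3: sign = +, move right. Bounds: (-1/2, 0). Value = -1/4
Step 4: sign = -, move left. Bounds: (-1/2, -1/4). Value = -3/8
Step 5: sign = +, move right. Bounds: (-3/8, -1/4). Value = -5/16
The surreal number with sign expansion -++-+ is -5/16.

-5/16


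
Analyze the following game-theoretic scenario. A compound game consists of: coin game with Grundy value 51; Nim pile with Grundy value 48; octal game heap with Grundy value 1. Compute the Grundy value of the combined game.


By the Sprague-Grundy theorem, the Grundy value of a sum of games is the XOR of individual Grundy values.
coin game: Grundy value = 51. Running XOR: 0 XOR 51 = 51
Nim pile: Grundy value = 48. Running XOR: 51 XOR 48 = 3
octal game heap: Grundy value = 1. Running XOR: 3 XOR 1 = 2
The combined Grundy value is 2.

2


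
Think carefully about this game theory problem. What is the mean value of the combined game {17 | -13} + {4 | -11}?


G1 = {17 | -13}, G2 = {4 | -11}
Each is a switch {a | b} with numbers a > b; its mean value is (a + b)/2, and mean value is additive over game sums: m(G1 + G2) = m(G1) + m(G2).
Mean of G1 = (17 + (-13))/2 = 4/2 = 2
Mean of G2 = (4 + (-11))/2 = -7/2 = -7/2
Mean of G1 + G2 = 2 + -7/2 = -3/2

-3/2


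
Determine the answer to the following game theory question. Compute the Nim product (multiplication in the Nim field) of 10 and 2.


Nim multiplication is bilinear over XOR: (u XOR v) * w = (u*w) XOR (v*w).
So we split each operand into its bit components and XOR the pairwise Nim products.
10 = 2 + 8 (as XOR of powers of 2).
2 = 2 (as XOR of powers of 2).
Using the standard Nim-product table on single bits:
  2*2 = 3,   2*4 = 8,   2*8 = 12,
  4*4 = 6,   4*8 = 11,  8*8 = 13,
and  1*x = x (identity), k*l = l*k (commutative).
Pairwise Nim products:
  2 * 2 = 3
  8 * 2 = 12
XOR them: 3 XOR 12 = 15.
Result: 10 * 2 = 15 (in Nim).

15


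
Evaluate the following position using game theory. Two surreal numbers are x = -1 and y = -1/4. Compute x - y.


x = -1, y = -1/4
Converting to common denominator: 4
x = -4/4, y = -1/4
x - y = -1 - -1/4 = -3/4

-3/4


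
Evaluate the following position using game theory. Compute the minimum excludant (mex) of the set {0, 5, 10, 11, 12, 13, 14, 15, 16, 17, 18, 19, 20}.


Set = {0, 5, 10, 11, 12, 13, 14, 15, 16, 17, 18, 19, 20}
0 is in the set.
1 is NOT in the set. This is the mex.
mex = 1

1


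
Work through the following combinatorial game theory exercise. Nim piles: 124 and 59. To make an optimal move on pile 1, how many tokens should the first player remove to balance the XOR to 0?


Piles: 124 and 59
Current XOR: 124 XOR 59 = 71 (non-zero, so this is an N-position).
To make the XOR zero, we need to find a move that balances the piles.
For pile 1 (size 124): target = 124 XOR 71 = 59
We reduce pile 1 from 124 to 59.
Tokens removed: 124 - 59 = 65
Verification: 59 XOR 59 = 0

65


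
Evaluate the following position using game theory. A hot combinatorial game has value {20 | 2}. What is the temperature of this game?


The game is {20 | 2}, a switch {a | b} with numbers a > b.
Cooling {a | b} by t gives {a - t | b + t}, which stops being hot when a - t = b + t, i.e. at t = (a - b)/2. So the temperature of a switch is (a - b)/2.
Temperature = (Left option - Right option) / 2
= (20 - (2)) / 2
= 18 / 2
= 9

9


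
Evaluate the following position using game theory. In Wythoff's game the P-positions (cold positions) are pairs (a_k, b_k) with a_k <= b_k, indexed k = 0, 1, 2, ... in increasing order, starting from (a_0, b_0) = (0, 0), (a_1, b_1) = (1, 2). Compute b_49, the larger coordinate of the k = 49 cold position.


By Wythoff's theorem, a_k = floor(k * phi) and b_k = floor(k * phi^2) = a_k + k, where phi = (1 + sqrt(5))/2 is the golden ratio.
phi = (1 + sqrt(5))/2 = 1.618034
phi^2 = phi + 1 = 2.618034
k = 49
k * phi^2 = 49 * 2.618034 = 128.283665
b_49 = floor(k * phi^2) = 128 (check: a_49 + k = 79 + 49 = 128)

128


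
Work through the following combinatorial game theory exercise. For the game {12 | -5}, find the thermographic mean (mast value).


Game = {12 | -5}, a switch {a | b} with numbers a > b.
Its thermograph has left wall a - t and right wall b + t, which meet at t = (a - b)/2, where both equal (a + b)/2. So the mast (mean value) is at (a + b)/2.
Mean = (12 + (-5))/2 = 7/2 = 7/2

7/2


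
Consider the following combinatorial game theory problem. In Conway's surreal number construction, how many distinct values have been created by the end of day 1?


Day 0: {|} = 0 is born. Count = 1.
Day n: the number of surreal numbers born by day n is 2^(n+1) - 1.
By day 0: 2^1 - 1 = 1
By day 1: 2^2 - 1 = 3
By day 1: 3 surreal numbers.

3


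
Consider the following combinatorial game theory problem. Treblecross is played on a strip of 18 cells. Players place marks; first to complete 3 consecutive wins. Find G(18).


Treblecross: place X on empty cells; 3-in-a-row wins.
Playing within two cells of an existing X lets the opponent win at once, so sensible play treats the cells i-2..i+2 around each X as dead. The player left with no safe cell loses, so this is a normal-play take-away game on strips of safe cells.
Placing X at cell i (0-indexed) of a strip of k safe cells leaves independent strips of sizes max(0, i-2) and max(0, k-i-3). Hence G(k) = mex{ G(max(0,i-2)) XOR G(max(0,k-i-3)) : 0 <= i < k }, with G(0) = 0.
G(1): splits (0,0):0^0=0 -> mex({0}) = 1
G(2): splits (0,0):0^0=0 -> mex({0}) = 1
G(3): splits (0,0):0^0=0 -> mex({0}) = 1
G(4): splits (0,1):0^1=1 (0,0):0^0=0 -> mex({0, 1}) = 2
G(5): splits (0,2):0^1=1 (0,1):0^1=1 (0,0):0^0=0 -> mex({0, 1}) = 2
G(6) = mex({1}) = 0
G(7) = mex({0, 1, 2}) = 3
G(8) = mex({0, 1, 2}) = 3
G(9) = mex({0, 2}) = 1
G(10) = mex({0, 2, 3}) = 1
G(11) = mex({0, 3}) = 1
G(12) = mex({1, 3}) = 0
G(13) = mex({0, 1, 2, 3}) = 4
G(14) = mex({0, 1, 2}) = 3
G(15) = mex({0, 1, 2}) = 3
G(16) = mex({0, 1, 2, 4}) = 3
G(17) = mex({0, 1, 3, 4}) = 2
G(18) = mex({0, 1, 3, 4}) = 2
Therefore G(18) = 2.

2


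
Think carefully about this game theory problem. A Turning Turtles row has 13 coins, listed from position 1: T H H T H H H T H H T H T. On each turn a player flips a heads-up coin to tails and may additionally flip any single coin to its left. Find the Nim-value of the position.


Coins: T H H T H H H T H H T H T
Key fact: a single head at position k behaves exactly like a Nim heap of size k (turning it to T and optionally flipping a coin at j < k corresponds to moving the heap from k to j, or to 0), and heads combine as a disjunctive sum (two heads at the same place would cancel, matching j XOR j = 0). So the Nim-value is the XOR of the 1-indexed positions of the heads.
Face-up positions (1-indexed): [2, 3, 5, 6, 7, 9, 10, 12]
XOR 0 with 2: 0 XOR 2 = 2
XOR 2 with 3: 2 XOR 3 = 1
XOR 1 with 5: 1 XOR 5 = 4
XOR 4 with 6: 4 XOR 6 = 2
XOR 2 with 7: 2 XOR 7 = 5
XOR 5 with 9: 5 XOR 9 = 12
XOR 12 with 10: 12 XOR 10 = 6
XOR 6 with 12: 6 XOR 12 = 10
Nim-value = 10

10


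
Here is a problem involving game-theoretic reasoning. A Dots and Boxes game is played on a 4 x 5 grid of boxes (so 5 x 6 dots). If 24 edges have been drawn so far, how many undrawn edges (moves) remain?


Grid: 4 x 5 boxes, i.e. 5 rows and 6 columns of dots.
Horizontal edges: (rows + 1) * cols = 5 * 5 = 25
Vertical edges: rows * (cols + 1) = 4 * 6 = 24
Total edges: 25 + 24 = 49
Edges drawn: 24
Remaining: 49 - 24 = 25

25


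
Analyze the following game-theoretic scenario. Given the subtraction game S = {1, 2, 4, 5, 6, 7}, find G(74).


The subtraction set is S = {1, 2, 4, 5, 6, 7}.
G(k) = mex{ G(k - s) : s in S, s <= k }. We compute iteratively: G(0) = 0.
G(1) = mex({0}) = 1
G(2) = mex({0, 1}) = 2
G(3) = mex({1, 2}) = 0
G(4) = mex({0, 2}) = 1
G(5) = mex({0, 1}) = 2
G(6) = mex({0, 1, 2}) = 3
G(7) = mex({0, 1, 2, 3}) = 4
G(8) = mex({0, 1, 2, 3, 4}) = 5
G(9) = mex({0, 1, 2, 4, 5}) = 3
G(10) = mex({0, 1, 2, 3, 5}) = 4
G(11) = mex({1, 2, 3, 4}) = 0
G(12) = mex({0, 2, 3, 4, 5}) = 1
G(13) = mex({0, 1, 3, 4, 5}) = 2
G(14) = mex({1, 2, 3, 4, 5}) = 0
G(15) = mex({0, 2, 3, 4, 5}) = 1
G(16) = mex({0, 1, 3, 4}) = 2
G(17) = mex({0, 1, 2, 4}) = 3
Observe that G(11)..G(17) = 0, 1, 2, 0, 1, 2, 3 repeats G(0)..G(6) = 0, 1, 2, 0, 1, 2, 3.
For k >= max(S) = 7, G(k) is determined by the previous 7 values G(k-7)..G(k-1); a window of 7 consecutive values has recurred shifted by 11, so by induction G(k + 11) = G(k) for all k >= 0: the sequence is periodic from the start with period 11.
One period: G(0..10) = 0, 1, 2, 0, 1, 2, 3, 4, 5, 3, 4.
74 mod 11 = 8, so G(74) = G(8) = 5.

5


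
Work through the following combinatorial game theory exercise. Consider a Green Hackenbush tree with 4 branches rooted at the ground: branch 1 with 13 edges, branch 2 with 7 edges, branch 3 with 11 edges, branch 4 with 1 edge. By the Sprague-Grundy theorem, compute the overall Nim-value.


The tree has 4 branches from the ground vertex.
In Green Hackenbush, the Nim-value of a simple path of length k is k.
Branch 1: length 13, Nim-value = 13
Branch 2: length 7, Nim-value = 7
Branch 3: length 11, Nim-value = 11
Branch 4: length 1, Nim-value = 1
Total Nim-value = XOR of all branch values:
0 XOR 13 = 13
13 XOR 7 = 10
10 XOR 11 = 1
1 XOR 1 = 0
Nim-value of the tree = 0

0


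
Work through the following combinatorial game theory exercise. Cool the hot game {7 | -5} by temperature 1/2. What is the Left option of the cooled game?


Original game: {7 | -5} (a switch {a | b} with a > b).
Cooling by t (for t below the temperature (a - b)/2 = 6) taxes each move by t: {a | b} cooled by t is {a - t | b + t}.
Cooling amount: t = 1/2
Cooled Left option: 7 - 1/2 = 13/2
Cooled Right option: -5 + 1/2 = -9/2
Cooled game: {13/2 | -9/2}
Left option = 13/2

13/2


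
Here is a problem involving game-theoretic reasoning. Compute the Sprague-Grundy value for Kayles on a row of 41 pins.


Kayles: a move removes 1 or 2 adjacent pins from a contiguous row.
Removing pins from a row of k leaves two independent rows (a, b) with a + b = k - 1 (one pin) or a + b = k - 2 (two pins); an end removal gives a = 0.
By Sprague-Grundy, G(k) = mex{ G(a) XOR G(b) } over all these splits. G(0) = 0.
G(1): splits (0,0):0^0=0 -> mex({0}) = 1
G(2): splits (0,1):0^1=1 (0,0):0^0=0 -> mex({0, 1}) = 2
G(3): splits (0,2):0^2=2 (1,1):1^1=0 (0,1):0^1=1 -> mex({0, 1, 2}) = 3
G(4): splits (0,3):0^3=3 (1,2):1^2=3 (0,2):0^2=2 (1,1):1^1=0 -> mex({0, 2, 3}) = 1
G(5): splits (0,4):0^1=1 (1,3):1^3=2 (2,2):2^2=0 (0,3):0^3=3 (1,2):1^2=3 -> mex({0, 1, 2, 3}) = 4
G(6) = mex({0, 1, 2, 4}) = 3
G(7) = mex({0, 1, 3, 4, 5}) = 2
G(8) = mex({0, 2, 3, 5, 6}) = 1
G(9) = mex({0, 1, 2, 3, 6, 7}) = 4
G(10) = mex({0, 1, 3, 4, 5, 7}) = 2
G(11) = mex({0, 1, 2, 3, 4, 5}) = 6
G(12) = mex({0, 1, 2, 3, 5, 6, 7}) = 4
G(13) = mex({0, 2, 3, 4, 6, 7}) = 1
G(14) = mex({0, 1, 4, 5, 6, 7}) = 2
G(15) = mex({0, 1, 2, 3, 4, 5, 6}) = 7
G(16) = mex({0, 2, 3, 5, 6, 7}) = 1
G(17) = mex({0, 1, 2, 3, 5, 6, 7}) = 4
G(18) = mex({0, 1, 2, 4, 5, 6}) = 3
G(19) = mex({0, 1, 3, 4, 5, 7}) = 2
G(20) = mex({0, 2, 3, 4, 5, 6, 7}) = 1
G(21) = mex({0, 1, 2, 3, 5, 6, 7}) = 4
G(22) = mex({0, 1, 2, 3, 4, 5, 7}) = 6
G(23) = mex({0, 1, 2, 3, 4, 5, 6}) = 7
G(24) = mex({0, 1, 2, 3, 5, 6, 7}) = 4
G(25) = mex({0, 2, 3, 4, 6, 7}) = 1
G(26) = mex({0, 1, 3, 4, 5, 6, 7}) = 2
G(27) = mex({0, 1, 2, 3, 4, 5, 6, 7}) = 8
G(28) = mex({0, 1, 2, 3, 4, 6, 7, 8}) = 5
G(29) = mex({0, 1, 2, 3, 5, 6, 7, 8, 9}) = 4
G(30) = mex({0, 1, 2, 3, 4, 5, 6, 9, 10}) = 7
G(31) = mex({0, 1, 3, 4, 5, 7, 10, 11}) = 2
G(32) = mex({0, 2, 3, 4, 5, 6, 7, 9, 11}) = 1
G(33) = mex({0, 1, 2, 3, 4, 5, 6, 7, 9, 12}) = 8
G(34) = mex({0, 1, 2, 3, 4, 5, 7, 8, 11, 12}) = 6
G(35) = mex({0, 1, 2, 3, 4, 5, 6, 8, 9, 10, 11}) = 7
G(36) = mex({0, 1, 2, 3, 5, 6, 7, 9, 10}) = 4
G(37) = mex({0, 2, 3, 4, 6, 7, 9, 10, 11, 12}) = 1
G(38) = mex({0, 1, 3, 4, 5, 6, 7, 9, 10, 11, 12}) = 2
G(39) = mex({0, 1, 2, 4, 5, 6, 7, 9, 10, 12, 14}) = 3
G(40) = mex({0, 2, 3, 4, 6, 7, 11, 12, 14}) = 1
G(41) = mex({0, 1, 2, 3, 5, 6, 7, 9, 10, 11, 12}) = 4
Therefore G(41) = 4.

4


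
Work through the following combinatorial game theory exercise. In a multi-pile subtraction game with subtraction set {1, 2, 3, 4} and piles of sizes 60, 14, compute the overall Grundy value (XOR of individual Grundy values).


Subtraction set: {1, 2, 3, 4}
For this subtraction set, G(n) = n mod 5 (period = max + 1 = 5).
Pile 1 (size 60): G(60) = 60 mod 5 = 0
Pile 2 (size 14): G(14) = 14 mod 5 = 4
Total Grundy value = XOR of all: 0 XOR 4 = 4

4


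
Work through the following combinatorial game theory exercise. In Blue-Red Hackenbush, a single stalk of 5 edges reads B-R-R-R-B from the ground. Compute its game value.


Edges (from ground): B-R-R-R-B
By Berlekamp's sign-expansion rule, a Blue-Red Hackenbush stalk has the value of the surreal number whose sign sequence is the edge sequence with B -> + and R -> -.
Sign sequence: +---+
Trace the sign expansion in the surreal number tree, starting from 0:
Edge 1: B (sign +) -> bounds (0, +inf), value = 1
Edge 2: R (sign -) -> bounds (0, 1), value = 1/2
Edge 3: R (sign -) -> bounds (0, 1/2), value = 1/4
Edge 4: R (sign -) -> bounds (0, 1/4), value = 1/8
Edge 5: B (sign +) -> bounds (1/8, 1/4), value = 3/16
Game value = 3/16

3/16


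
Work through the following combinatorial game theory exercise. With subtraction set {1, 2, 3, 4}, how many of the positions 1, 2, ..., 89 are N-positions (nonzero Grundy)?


Subtraction set S = {1, 2, 3, 4}, so G(n) = n mod 5.
G(n) = 0 when n is a multiple of 5.
Multiples of 5 in [1, 89]: 17
N-positions (nonzero Grundy) = 89 - 17 = 72

72


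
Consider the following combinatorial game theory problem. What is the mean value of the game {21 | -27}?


Game = {21 | -27}, a switch {a | b} with numbers a > b.
Its thermograph has left wall a - t and right wall b + t, which meet at t = (a - b)/2, where both equal (a + b)/2. So the mast (mean value) is at (a + b)/2.
Mean = (21 + (-27))/2 = -6/2 = -3

-3


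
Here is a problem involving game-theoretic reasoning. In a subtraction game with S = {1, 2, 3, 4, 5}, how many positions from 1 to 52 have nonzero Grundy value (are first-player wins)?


Subtraction set S = {1, 2, 3, 4, 5}, so G(n) = n mod 6.
G(n) = 0 when n is a multiple of 6.
Multiples of 6 in [1, 52]: 8
N-positions (nonzero Grundy) = 52 - 8 = 44

44


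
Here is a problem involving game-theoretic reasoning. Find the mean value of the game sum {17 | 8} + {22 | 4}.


G1 = {17 | 8}, G2 = {22 | 4}
Each is a switch {a | b} with numbers a > b; its mean value is (a + b)/2, and mean value is additive over game sums: m(G1 + G2) = m(G1) + m(G2).
Mean of G1 = (17 + (8))/2 = 25/2 = 25/2
Mean of G2 = (22 + (4))/2 = 26/2 = 13
Mean of G1 + G2 = 25/2 + 13 = 51/2

51/2


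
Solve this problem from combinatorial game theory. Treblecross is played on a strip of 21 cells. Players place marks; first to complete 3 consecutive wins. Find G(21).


Treblecross: place X on empty cells; 3-in-a-row wins.
Playing within two cells of an existing X lets the opponent win at once, so sensible play treats the cells i-2..i+2 around each X as dead. The player left with no safe cell loses, so this is a normal-play take-away game on strips of safe cells.
Placing X at cell i (0-indexed) of a strip of k safe cells leaves independent strips of sizes max(0, i-2) and max(0, k-i-3). Hence G(k) = mex{ G(max(0,i-2)) XOR G(max(0,k-i-3)) : 0 <= i < k }, with G(0) = 0.
G(1): splits (0,0):0^0=0 -> mex({0}) = 1
G(2): splits (0,0):0^0=0 -> mex({0}) = 1
G(3): splits (0,0):0^0=0 -> mex({0}) = 1
G(4): splits (0,1):0^1=1 (0,0):0^0=0 -> mex({0, 1}) = 2
G(5): splits (0,2):0^1=1 (0,1):0^1=1 (0,0):0^0=0 -> mex({0, 1}) = 2
G(6) = mex({1}) = 0
G(7) = mex({0, 1, 2}) = 3
G(8) = mex({0, 1, 2}) = 3
G(9) = mex({0, 2}) = 1
G(10) = mex({0, 2, 3}) = 1
G(11) = mex({0, 3}) = 1
G(12) = mex({1, 3}) = 0
G(13) = mex({0, 1, 2, 3}) = 4
G(14) = mex({0, 1, 2}) = 3
G(15) = mex({0, 1, 2}) = 3
G(16) = mex({0, 1, 2, 4}) = 3
G(17) = mex({0, 1, 3, 4}) = 2
G(18) = mex({0, 1, 3, 4}) = 2
G(19) = mex({0, 1, 3, 5}) = 2
G(20) = mex({0, 1, 2, 3, 5}) = 4
G(21) = mex({0, 1, 2, 3, 5}) = 4
Therefore G(21) = 4.

4


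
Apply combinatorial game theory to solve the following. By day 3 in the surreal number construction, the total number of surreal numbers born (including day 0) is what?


Day 0: {|} = 0 is born. Count = 1.
Day n: the number of surreal numbers born by day n is 2^(n+1) - 1.
By day 0: 2^1 - 1 = 1
By day 1: 2^2 - 1 = 3
By day 2: 2^3 - 1 = 7
By day 3: 2^4 - 1 = 15
By day 3: 15 surreal numbers.

15


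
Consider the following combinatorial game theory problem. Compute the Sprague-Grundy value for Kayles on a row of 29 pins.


Kayles: a move removes 1 or 2 adjacent pins from a contiguous row.
Removing pins from a row of k leaves two independent rows (a, b) with a + b = k - 1 (one pin) or a + b = k - 2 (two pins); an end removal gives a = 0.
By Sprague-Grundy, G(k) = mex{ G(a) XOR G(b) } over all these splits. G(0) = 0.
G(1): splits (0,0):0^0=0 -> mex({0}) = 1
G(2): splits (0,1):0^1=1 (0,0):0^0=0 -> mex({0, 1}) = 2
G(3): splits (0,2):0^2=2 (1,1):1^1=0 (0,1):0^1=1 -> mex({0, 1, 2}) = 3
G(4): splits (0,3):0^3=3 (1,2):1^2=3 (0,2):0^2=2 (1,1):1^1=0 -> mex({0, 2, 3}) = 1
G(5): splits (0,4):0^1=1 (1,3):1^3=2 (2,2):2^2=0 (0,3):0^3=3 (1,2):1^2=3 -> mex({0, 1, 2, 3}) = 4
G(6) = mex({0, 1, 2, 4}) = 3
G(7) = mex({0, 1, 3, 4, 5}) = 2
G(8) = mex({0, 2, 3, 5, 6}) = 1
G(9) = mex({0, 1, 2, 3, 6, 7}) = 4
G(10) = mex({0, 1, 3, 4, 5, 7}) = 2
G(11) = mex({0, 1, 2, 3, 4, 5}) = 6
G(12) = mex({0, 1, 2, 3, 5, 6, 7}) = 4
G(13) = mex({0, 2, 3, 4, 6, 7}) = 1
G(14) = mex({0, 1, 4, 5, 6, 7}) = 2
G(15) = mex({0, 1, 2, 3, 4, 5, 6}) = 7
G(16) = mex({0, 2, 3, 5, 6, 7}) = 1
G(17) = mex({0, 1, 2, 3, 5, 6, 7}) = 4
G(18) = mex({0, 1, 2, 4, 5, 6}) = 3
G(19) = mex({0, 1, 3, 4, 5, 7}) = 2
G(20) = mex({0, 2, 3, 4, 5, 6, 7}) = 1
G(21) = mex({0, 1, 2, 3, 5, 6, 7}) = 4
G(22) = mex({0, 1, 2, 3, 4, 5, 7}) = 6
G(23) = mex({0, 1, 2, 3, 4, 5, 6}) = 7
G(24) = mex({0, 1, 2, 3, 5, 6, 7}) = 4
G(25) = mex({0, 2, 3, 4, 6, 7}) = 1
G(26) = mex({0, 1, 3, 4, 5, 6, 7}) = 2
G(27) = mex({0, 1, 2, 3, 4, 5, 6, 7}) = 8
G(28) = mex({0, 1, 2, 3, 4, 6, 7, 8}) = 5
G(29) = mex({0, 1, 2, 3, 5, 6, 7, 8, 9}) = 4
Therefore G(29) = 4.

4


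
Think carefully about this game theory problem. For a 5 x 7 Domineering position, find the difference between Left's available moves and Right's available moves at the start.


Board is 5 x 7 (rows x cols).
Left (vertical) placements: (rows-1) * cols = 4 * 7 = 28
Right (horizontal) placements: rows * (cols-1) = 5 * 6 = 30
Advantage = Left - Right = 28 - 30 = -2

-2


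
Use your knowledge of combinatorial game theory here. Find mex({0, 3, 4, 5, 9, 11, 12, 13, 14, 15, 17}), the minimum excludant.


Set = {0, 3, 4, 5, 9, 11, 12, 13, 14, 15, 17}
0 is in the set.
1 is NOT in the set. This is the mex.
mex = 1

1


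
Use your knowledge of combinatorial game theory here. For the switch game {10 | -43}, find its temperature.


The game is {10 | -43}, a switch {a | b} with numbers a > b.
Cooling {a | b} by t gives {a - t | b + t}, which stops being hot when a - t = b + t, i.e. at t = (a - b)/2. So the temperature of a switch is (a - b)/2.
Temperature = (Left option - Right option) / 2
= (10 - (-43)) / 2
= 53 / 2
= 53/2

53/2


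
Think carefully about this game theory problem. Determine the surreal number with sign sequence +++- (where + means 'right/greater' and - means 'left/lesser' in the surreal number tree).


Sign expansion: +++-
Rule: track bounds (lo, hi), initially (-inf, +inf). On '+', the current value becomes lo and we move to the simplest number in (value, hi): value + 1 if hi = +inf, otherwise the midpoint (value + hi)/2. On '-', the current value becomes hi and we move to value - 1 if lo = -inf, otherwise the midpoint (lo + value)/2.
Start at 0.
Step 1: sign = +, move right. Bounds: (0, +inf). Value = 1
Step 2: sign = +, move right. Bounds: (1, +inf). Value = 2
Step 3: sign = +, move right. Bounds: (2, +inf). Value = 3
Step 4: sign = -, move left. Bounds: (2, 3). Value = 5/2
The surreal number with sign expansion +++- is 5/2.

5/2


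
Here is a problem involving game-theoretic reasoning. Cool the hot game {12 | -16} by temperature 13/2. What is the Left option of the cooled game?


Original game: {12 | -16} (a switch {a | b} with a > b).
Cooling by t (for t below the temperature (a - b)/2 = 14) taxes each move by t: {a | b} cooled by t is {a - t | b + t}.
Cooling amount: t = 13/2
Cooled Left option: 12 - 13/2 = 11/2
Cooled Right option: -16 + 13/2 = -19/2
Cooled game: {11/2 | -19/2}
Left option = 11/2

11/2


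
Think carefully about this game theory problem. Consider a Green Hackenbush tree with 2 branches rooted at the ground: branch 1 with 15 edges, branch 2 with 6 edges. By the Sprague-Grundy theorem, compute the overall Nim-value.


The tree has 2 branches from the ground vertex.
In Green Hackenbush, the Nim-value of a simple path of length k is k.
Branch 1: length 15, Nim-value = 15
Branch 2: length 6, Nim-value = 6
Total Nim-value = XOR of all branch values:
0 XOR 15 = 15
15 XOR 6 = 9
Nim-value of the tree = 9

9


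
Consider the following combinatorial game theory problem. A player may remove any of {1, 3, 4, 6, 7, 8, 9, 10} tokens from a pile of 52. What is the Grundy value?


The subtraction set is S = {1, 3, 4, 6, 7, 8, 9, 10}.
G(k) = mex{ G(k - s) : s in S, s <= k }. We compute iteratively: G(0) = 0.
G(1) = mex({0}) = 1
G(2) = mex({1}) = 0
G(3) = mex({0}) = 1
G(4) = mex({0, 1}) = 2
G(5) = mex({0, 1, 2}) = 3
G(6) = mex({0, 1, 3}) = 2
G(7) = mex({0, 1, 2}) = 3
G(8) = mex({0, 1, 2, 3}) = 4
G(9) = mex({0, 1, 2, 3, 4}) = 5
G(10) = mex({0, 1, 2, 3, 5}) = 4
G(11) = mex({0, 1, 2, 3, 4}) = 5
G(12) = mex({0, 1, 2, 3, 4, 5}) = 6
G(13) = mex({1, 2, 3, 4, 5, 6}) = 0
G(14) = mex({0, 2, 3, 4, 5}) = 1
G(15) = mex({1, 2, 3, 4, 5, 6}) = 0
G(16) = mex({0, 2, 3, 4, 5, 6}) = 1
G(17) = mex({0, 1, 3, 4, 5}) = 2
G(18) = mex({0, 1, 2, 4, 5, 6}) = 3
G(19) = mex({0, 1, 3, 4, 5, 6}) = 2
G(20) = mex({0, 1, 2, 4, 5, 6}) = 3
G(21) = mex({0, 1, 2, 3, 5, 6}) = 4
G(22) = mex({0, 1, 2, 3, 4, 6}) = 5
Observe that G(13)..G(22) = 0, 1, 0, 1, 2, 3, 2, 3, 4, 5 repeats G(0)..G(9) = 0, 1, 0, 1, 2, 3, 2, 3, 4, 5.
For k >= max(S) = 10, G(k) is determined by the previous 10 values G(k-10)..G(k-1); a window of 10 consecutive values has recurred shifted by 13, so by induction G(k + 13) = G(k) for all k >= 0: the sequence is periodic from the start with period 13.
One period: G(0..12) = 0, 1, 0, 1, 2, 3, 2, 3, 4, 5, 4, 5, 6.
52 mod 13 = 0, so G(52) = G(0) = 0.

0


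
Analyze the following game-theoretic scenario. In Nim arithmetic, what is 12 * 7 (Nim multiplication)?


Nim multiplication is bilinear over XOR: (u XOR v) * w = (u*w) XOR (v*w).
So we split each operand into its bit components and XOR the pairwise Nim products.
12 = 4 + 8 (as XOR of powers of 2).
7 = 1 + 2 + 4 (as XOR of powers of 2).
Using the standard Nim-product table on single bits:
  2*2 = 3,   2*4 = 8,   2*8 = 12,
  4*4 = 6,   4*8 = 11,  8*8 = 13,
and  1*x = x (identity), k*l = l*k (commutative).
Pairwise Nim products:
  4 * 1 = 4
  4 * 2 = 8
  4 * 4 = 6
  8 * 1 = 8
  8 * 2 = 12
  8 * 4 = 11
XOR them: 4 XOR 8 XOR 6 XOR 8 XOR 12 XOR 11 = 5.
Result: 12 * 7 = 5 (in Nim).

5


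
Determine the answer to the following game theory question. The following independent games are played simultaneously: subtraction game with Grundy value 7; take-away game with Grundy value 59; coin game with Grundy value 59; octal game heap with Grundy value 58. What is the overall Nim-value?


By the Sprague-Grundy theorem, the Grundy value of a sum of games is the XOR of individual Grundy values.
subtraction game: Grundy value = 7. Running XOR: 0 XOR 7 = 7
take-away game: Grundy value = 59. Running XOR: 7 XOR 59 = 60
coin game: Grundy value = 59. Running XOR: 60 XOR 59 = 7
octal game heap: Grundy value = 58. Running XOR: 7 XOR 58 = 61
The combined Grundy value is 61.

61


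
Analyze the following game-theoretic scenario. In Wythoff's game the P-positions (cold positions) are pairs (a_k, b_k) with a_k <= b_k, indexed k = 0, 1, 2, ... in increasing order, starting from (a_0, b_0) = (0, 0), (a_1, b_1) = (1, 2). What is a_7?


By Wythoff's theorem, a_k = floor(k * phi) and b_k = floor(k * phi^2) = a_k + k, where phi = (1 + sqrt(5))/2 is the golden ratio.
phi = (1 + sqrt(5))/2 = 1.618034
k = 7
k * phi = 7 * 1.618034 = 11.326238
a_7 = floor(k * phi) = 11

11


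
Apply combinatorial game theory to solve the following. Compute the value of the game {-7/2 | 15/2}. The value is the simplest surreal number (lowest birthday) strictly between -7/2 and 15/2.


Left options: {-7/2}, max = -7/2
Right options: {15/2}, min = 15/2
All options are numbers and max(Left) < min(Right), so by the simplicity theorem the value is the simplest (earliest-born) number strictly between -7/2 and 15/2.
Integers -3 through 7 all lie strictly between -7/2 and 15/2.
Among integers, the simplest (lowest birthday = smallest |n|; 0 is born on day 0, +-n on day n) is 0.
No non-integer in the interval can be simpler: if x is a non-integer in the interval, then floor(x) or ceil(x) also lies in the interval (the interval contains an integer), and both are proper prefixes of x's sign expansion, i.e. born earlier. So the game value is 0.
Game value = 0

0


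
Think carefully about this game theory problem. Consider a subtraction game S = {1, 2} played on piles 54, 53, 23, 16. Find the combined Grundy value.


Subtraction set: {1, 2}
For this subtraction set, G(n) = n mod 3 (period = max + 1 = 3).
Pile 1 (size 54): G(54) = 54 mod 3 = 0
Pile 2 (size 53): G(53) = 53 mod 3 = 2
Pile 3 (size 23): G(23) = 23 mod 3 = 2
Pile 4 (size 16): G(16) = 16 mod 3 = 1
Total Grundy value = XOR of all: 0 XOR 2 XOR 2 XOR 1 = 1

1


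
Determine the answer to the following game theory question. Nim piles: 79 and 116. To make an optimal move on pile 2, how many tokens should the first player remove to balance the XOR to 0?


Piles: 79 and 116
Current XOR: 79 XOR 116 = 59 (non-zero, so this is an N-position).
To make the XOR zero, we need to find a move that balances the piles.
For pile 2 (size 116): target = 116 XOR 59 = 79
We reduce pile 2 from 116 to 79.
Tokens removed: 116 - 79 = 37
Verification: 79 XOR 79 = 0

37


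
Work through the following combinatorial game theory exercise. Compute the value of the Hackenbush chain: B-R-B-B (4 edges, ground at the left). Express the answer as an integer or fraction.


Edges (from ground): B-R-B-B
By Berlekamp's sign-expansion rule, a Blue-Red Hackenbush stalk has the value of the surreal number whose sign sequence is the edge sequence with B -> + and R -> -.
Sign sequence: +-++
Trace the sign expansion in the surreal number tree, starting from 0:
Edge 1: B (sign +) -> bounds (0, +inf), value = 1
Edge 2: R (sign -) -> bounds (0, 1), value = 1/2
Edge 3: B (sign +) -> bounds (1/2, 1), value = 3/4
Edge 4: B (sign +) -> bounds (3/4, 1), value = 7/8
Game value = 7/8

7/8


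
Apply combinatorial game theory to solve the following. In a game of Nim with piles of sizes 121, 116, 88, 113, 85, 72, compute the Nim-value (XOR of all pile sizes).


We need the XOR (exclusive or) of all pile sizes.
After XOR-ing pile 1 (size 121): 0 XOR 121 = 121
After XOR-ing pile 2 (size 116): 121 XOR 116 = 13
After XOR-ing pile 3 (size 88): 13 XOR 88 = 85
After XOR-ing pile 4 (size 113): 85 XOR 113 = 36
After XOR-ing pile 5 (size 85): 36 XOR 85 = 113
After XOR-ing pile 6 (size 72): 113 XOR 72 = 57
The Nim-value of this position is 57.

57


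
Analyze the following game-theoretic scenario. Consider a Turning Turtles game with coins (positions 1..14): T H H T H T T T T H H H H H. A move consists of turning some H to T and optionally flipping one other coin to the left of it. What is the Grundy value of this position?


Coins: T H H T H T T T T H H H H H
Key fact: a single head at position k behaves exactly like a Nim heap of size k (turning it to T and optionally flipping a coin at j < k corresponds to moving the heap from k to j, or to 0), and heads combine as a disjunctive sum (two heads at the same place would cancel, matching j XOR j = 0). So the Nim-value is the XOR of the 1-indexed positions of the heads.
Face-up positions (1-indexed): [2, 3, 5, 10, 11, 12, 13, 14]
XOR 0 with 2: 0 XOR 2 = 2
XOR 2 with 3: 2 XOR 3 = 1
XOR 1 with 5: 1 XOR 5 = 4
XOR 4 with 10: 4 XOR 10 = 14
XOR 14 with 11: 14 XOR 11 = 5
XOR 5 with 12: 5 XOR 12 = 9
XOR 9 with 13: 9 XOR 13 = 4
XOR 4 with 14: 4 XOR 14 = 10
Nim-value = 10

10


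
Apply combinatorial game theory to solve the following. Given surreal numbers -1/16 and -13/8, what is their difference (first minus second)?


x = -1/16, y = -13/8
Converting to common denominator: 16
x = -1/16, y = -26/16
x - y = -1/16 - -13/8 = 25/16

25/16


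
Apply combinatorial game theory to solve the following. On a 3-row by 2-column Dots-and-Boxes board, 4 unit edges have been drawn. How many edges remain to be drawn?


Grid: 3 x 2 boxes, i.e. 4 rows and 3 columns of dots.
Horizontal edges: (rows + 1) * cols = 4 * 2 = 8
Vertical edges: rows * (cols + 1) = 3 * 3 = 9
Total edges: 8 + 9 = 17
Edges drawn: 4
Remaining: 17 - 4 = 13

13


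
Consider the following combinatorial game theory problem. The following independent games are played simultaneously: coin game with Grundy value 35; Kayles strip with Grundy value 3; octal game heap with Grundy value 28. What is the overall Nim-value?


By the Sprague-Grundy theorem, the Grundy value of a sum of games is the XOR of individual Grundy values.
coin game: Grundy value = 35. Running XOR: 0 XOR 35 = 35
Kayles strip: Grundy value = 3. Running XOR: 35 XOR 3 = 32
octal game heap: Grundy value = 28. Running XOR: 32 XOR 28 = 60
The combined Grundy value is 60.

60


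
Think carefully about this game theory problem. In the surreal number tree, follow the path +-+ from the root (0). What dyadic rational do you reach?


Sign expansion: +-+
Rule: track bounds (lo, hi), initially (-inf, +inf). On '+', the current value becomes lo and we move to the simplest number in (value, hi): value + 1 if hi = +inf, otherwise the midpoint (value + hi)/2. On '-', the current value becomes hi and we move to value - 1 if lo = -inf, otherwise the midpoint (lo + value)/2.
Start at 0.
Step 1: sign = +, move right. Bounds: (0, +inf). Value = 1
Step 2: sign = -, move left. Bounds: (0, 1). Value = 1/2
Step 3: sign = +, move right. Bounds: (1/2, 1). Value = 3/4
The surreal number with sign expansion +-+ is 3/4.

3/4


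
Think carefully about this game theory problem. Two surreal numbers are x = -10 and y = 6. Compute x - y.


x = -10, y = 6
x - y = -10 - 6 = -16

-16


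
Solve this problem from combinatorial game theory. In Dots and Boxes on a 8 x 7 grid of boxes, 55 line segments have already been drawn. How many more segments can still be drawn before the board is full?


Grid: 8 x 7 boxes, i.e. 9 rows and 8 columns of dots.
Horizontal edges: (rows + 1) * cols = 9 * 7 = 63
Vertical edges: rows * (cols + 1) = 8 * 8 = 64
Total edges: 63 + 64 = 127
Edges drawn: 55
Remaining: 127 - 55 = 72

72


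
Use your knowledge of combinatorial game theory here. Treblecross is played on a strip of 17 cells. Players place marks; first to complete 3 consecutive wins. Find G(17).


Treblecross: place X on empty cells; 3-in-a-row wins.
Playing within two cells of an existing X lets the opponent win at once, so sensible play treats the cells i-2..i+2 around each X as dead. The player left with no safe cell loses, so this is a normal-play take-away game on strips of safe cells.
Placing X at cell i (0-indexed) of a strip of k safe cells leaves independent strips of sizes max(0, i-2) and max(0, k-i-3). Hence G(k) = mex{ G(max(0,i-2)) XOR G(max(0,k-i-3)) : 0 <= i < k }, with G(0) = 0.
G(1): splits (0,0):0^0=0 -> mex({0}) = 1
G(2): splits (0,0):0^0=0 -> mex({0}) = 1
G(3): splits (0,0):0^0=0 -> mex({0}) = 1
G(4): splits (0,1):0^1=1 (0,0):0^0=0 -> mex({0, 1}) = 2
G(5): splits (0,2):0^1=1 (0,1):0^1=1 (0,0):0^0=0 -> mex({0, 1}) = 2
G(6) = mex({1}) = 0
G(7) = mex({0, 1, 2}) = 3
G(8) = mex({0, 1, 2}) = 3
G(9) = mex({0, 2}) = 1
G(10) = mex({0, 2, 3}) = 1
G(11) = mex({0, 3}) = 1
G(12) = mex({1, 3}) = 0
G(13) = mex({0, 1, 2, 3}) = 4
G(14) = mex({0, 1, 2}) = 3
G(15) = mex({0, 1, 2}) = 3
G(16) = mex({0, 1, 2, 4}) = 3
G(17) = mex({0, 1, 3, 4}) = 2
Therefore G(17) = 2.

2


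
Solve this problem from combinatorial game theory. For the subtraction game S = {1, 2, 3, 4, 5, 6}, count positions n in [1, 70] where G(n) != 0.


Subtraction set S = {1, 2, 3, 4, 5, 6}, so G(n) = n mod 7.
G(n) = 0 when n is a multiple of 7.
Multiples of 7 in [1, 70]: 10
N-positions (nonzero Grundy) = 70 - 10 = 60

60


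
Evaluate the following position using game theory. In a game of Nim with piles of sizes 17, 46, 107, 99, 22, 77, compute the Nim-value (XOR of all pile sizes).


We need the XOR (exclusive or) of all pile sizes.
After XOR-ing pile 1 (size 17): 0 XOR 17 = 17
After XOR-ing pile 2 (size 46): 17 XOR 46 = 63
After XOR-ing pile 3 (size 107): 63 XOR 107 = 84
After XOR-ing pile 4 (size 99): 84 XOR 99 = 55
After XOR-ing pile 5 (size 22): 55 XOR 22 = 33
After XOR-ing pile 6 (size 77): 33 XOR 77 = 108
The Nim-value of this position is 108.

108


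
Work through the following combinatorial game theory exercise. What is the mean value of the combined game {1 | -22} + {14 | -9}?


G1 = {1 | -22}, G2 = {14 | -9}
Each is a switch {a | b} with numbers a > b; its mean value is (a + b)/2, and mean value is additive over game sums: m(G1 + G2) = m(G1) + m(G2).
Mean of G1 = (1 + (-22))/2 = -21/2 = -21/2
Mean of G2 = (14 + (-9))/2 = 5/2 = 5/2
Mean of G1 + G2 = -21/2 + 5/2 = -8

-8


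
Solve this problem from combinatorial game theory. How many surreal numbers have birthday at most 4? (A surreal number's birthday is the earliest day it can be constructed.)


Day 0: {|} = 0 is born. Count = 1.
Day n: the number of surreal numbers born by day n is 2^(n+1) - 1.
By day 0: 2^1 - 1 = 1
By day 1: 2^2 - 1 = 3
By day 2: 2^3 - 1 = 7
By day 3: 2^4 - 1 = 15
By day 4: 2^5 - 1 = 31
By day 4: 31 surreal numbers.

31


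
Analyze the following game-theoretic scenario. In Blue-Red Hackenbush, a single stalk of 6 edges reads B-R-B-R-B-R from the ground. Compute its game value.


Edges (from ground): B-R-B-R-B-R
By Berlekamp's sign-expansion rule, a Blue-Red Hackenbush stalk has the value of the surreal number whose sign sequence is the edge sequence with B -> + and R -> -.
Sign sequence: +-+-+-
Trace the sign expansion in the surreal number tree, starting from 0:
Edge 1: B (sign +) -> bounds (0, +inf), value = 1
Edge 2: R (sign -) -> bounds (0, 1), value = 1/2
Edge 3: B (sign +) -> bounds (1/2, 1), value = 3/4
Edge 4: R (sign -) -> bounds (1/2, 3/4), value = 5/8
Edge 5: B (sign +) -> bounds (5/8, 3/4), value = 11/16
Edge 6: R (sign -) -> bounds (5/8, 11/16), value = 21/32
Game value = 21/32

21/32
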